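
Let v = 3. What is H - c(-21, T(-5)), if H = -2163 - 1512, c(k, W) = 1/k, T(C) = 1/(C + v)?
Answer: -77174/21 ≈ -3675.0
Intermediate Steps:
T(C) = 1/(3 + C) (T(C) = 1/(C + 3) = 1/(3 + C))
H = -3675
H - c(-21, T(-5)) = -3675 - 1/(-21) = -3675 - 1*(-1/21) = -3675 + 1/21 = -77174/21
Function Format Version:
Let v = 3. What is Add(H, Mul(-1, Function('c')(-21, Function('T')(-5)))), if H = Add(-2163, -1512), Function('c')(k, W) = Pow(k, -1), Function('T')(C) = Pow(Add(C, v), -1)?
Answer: Rational(-77174, 21) ≈ -3675.0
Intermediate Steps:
Function('T')(C) = Pow(Add(3, C), -1) (Function('T')(C) = Pow(Add(C, 3), -1) = Pow(Add(3, C), -1))
H = -3675
Add(H, Mul(-1, Function('c')(-21, Function('T')(-5)))) = Add(-3675, Mul(-1, Pow(-21, -1))) = Add(-3675, Mul(-1, Rational(-1, 21))) = Add(-3675, Rational(1, 21)) = Rational(-77174, 21)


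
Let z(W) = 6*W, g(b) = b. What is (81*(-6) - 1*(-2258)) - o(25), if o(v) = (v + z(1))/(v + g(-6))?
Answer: 33637/19 ≈ 1770.4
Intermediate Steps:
o(v) = (6 + v)/(-6 + v) (o(v) = (v + 6*1)/(v - 6) = (v + 6)/(-6 + v) = (6 + v)/(-6 + v))
(81*(-6) - 1*(-2258)) - o(25) = (81*(-6) - 1*(-2258)) - (6 + 25)/(-6 + 25) = (-486 + 2258) - 31/19 = 1772 - 31/19 = 33637/19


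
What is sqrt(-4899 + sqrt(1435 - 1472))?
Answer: sqrt(-4899 + I*sqrt(37)) ≈ 0.0434 + 69.993*I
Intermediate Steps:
sqrt(-4899 + sqrt(1435 - 1472)) = sqrt(-4899 + sqrt(-37)) = sqrt(-4899 + I*sqrt(37))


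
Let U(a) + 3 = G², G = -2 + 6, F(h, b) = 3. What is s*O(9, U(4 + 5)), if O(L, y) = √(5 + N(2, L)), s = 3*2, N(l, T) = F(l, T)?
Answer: 12*√2 ≈ 16.971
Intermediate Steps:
G = 4
N(l, T) = 3
U(a) = 13 (U(a) = -3 + 4² = -3 + 16 = 13)
s = 6
O(L, y) = 2*√2 (O(L, y) = √(5 + 3) = √8 = 2*√2)
s*O(9, U(4 + 5)) = 6*(2*√2) = 12*√2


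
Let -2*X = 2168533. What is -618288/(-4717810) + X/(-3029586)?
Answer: 6988520005133/14293011126660 ≈ 0.48895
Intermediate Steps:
X = -2168533/2 (X = -½*2168533 = -2168533/2 ≈ -1.0843e+6)
-618288/(-4717810) + X/(-3029586) = -618288/(-4717810) - 2168533/2/(-3029586) = -618288*(-1/4717810) - 2168533/2*(-1/3029586) = 309144/2358905 + 2168533/6059172 = 6988520005133/14293011126660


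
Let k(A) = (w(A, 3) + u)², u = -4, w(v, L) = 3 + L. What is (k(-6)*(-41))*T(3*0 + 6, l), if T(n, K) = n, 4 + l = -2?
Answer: -984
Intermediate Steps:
l = -6 (l = -4 - 2 = -6)
k(A) = 4 (k(A) = ((3 + 3) - 4)² = (6 - 4)² = 2² = 4)
(k(-6)*(-41))*T(3*0 + 6, l) = (4*(-41))*(3*0 + 6) = -164*(0 + 6) = -164*6 = -984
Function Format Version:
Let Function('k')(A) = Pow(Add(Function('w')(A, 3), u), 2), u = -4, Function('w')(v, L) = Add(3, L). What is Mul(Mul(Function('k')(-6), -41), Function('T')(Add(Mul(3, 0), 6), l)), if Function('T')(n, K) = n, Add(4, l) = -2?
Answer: -984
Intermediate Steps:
l = -6 (l = Add(-4, -2) = -6)
Function('k')(A) = 4 (Function('k')(A) = Pow(Add(Add(3, 3), -4), 2) = Pow(Add(6, -4), 2) = Pow(2, 2) = 4)
Mul(Mul(Function('k')(-6), -41), Function('T')(Add(Mul(3, 0), 6), l)) = Mul(Mul(4, -41), Add(Mul(3, 0), 6)) = Mul(-164, Add(0, 6)) = Mul(-164, 6) = -984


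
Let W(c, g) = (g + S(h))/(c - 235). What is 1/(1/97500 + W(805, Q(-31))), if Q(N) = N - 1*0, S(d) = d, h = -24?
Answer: -617500/59577 ≈ -10.365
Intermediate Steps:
Q(N) = N (Q(N) = N + 0 = N)
W(c, g) = (-24 + g)/(-235 + c) (W(c, g) = (g - 24)/(c - 235) = (-24 + g)/(-235 + c))
1/(1/97500 + W(805, Q(-31))) = 1/(1/97500 + (-24 - 31)/(-235 + 805)) = 1/(1/97500 - 55/570) = 1/(1/97500 + (1/570)*(-55)) = 1/(1/97500 - 11/114) = 1/(-59577/617500) = -617500/59577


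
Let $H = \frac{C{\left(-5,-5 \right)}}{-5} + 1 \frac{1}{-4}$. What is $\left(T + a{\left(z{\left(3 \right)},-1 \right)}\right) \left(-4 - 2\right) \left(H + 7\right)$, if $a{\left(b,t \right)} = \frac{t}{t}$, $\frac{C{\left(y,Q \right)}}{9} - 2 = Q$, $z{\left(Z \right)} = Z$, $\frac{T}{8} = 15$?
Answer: $- \frac{88209}{10} \approx -8820.9$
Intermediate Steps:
$T = 120$ ($T = 8 \cdot 15 = 120$)
$C{\left(y,Q \right)} = 18 + 9 Q$
$H = \frac{103}{20}$ ($H = \frac{18 + 9 \left(-5\right)}{-5} + 1 \frac{1}{-4} = \left(18 - 45\right) \left(- \frac{1}{5}\right) + 1 \left(- \frac{1}{4}\right) = \left(-27\right) \left(- \frac{1}{5}\right) - \frac{1}{4} = \frac{27}{5} - \frac{1}{4} = \frac{103}{20} \approx 5.15$)
$a{\left(b,t \right)} = 1$
$\left(T + a{\left(z{\left(3 \right)},-1 \right)}\right) \left(-4 - 2\right) \left(H + 7\right) = \left(120 + 1\right) \left(-4 - 2\right) \left(\frac{103}{20} + 7\right) = 121 \left(\left(-6\right) \frac{243}{20}\right) = 121 \left(- \frac{729}{10}\right) = - \frac{88209}{10}$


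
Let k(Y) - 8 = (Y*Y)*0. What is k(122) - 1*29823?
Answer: -29815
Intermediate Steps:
k(Y) = 8 (k(Y) = 8 + (Y*Y)*0 = 8 + Y**2*0 = 8 + 0 = 8)
k(122) - 1*29823 = 8 - 1*29823 = 8 - 29823 = -29815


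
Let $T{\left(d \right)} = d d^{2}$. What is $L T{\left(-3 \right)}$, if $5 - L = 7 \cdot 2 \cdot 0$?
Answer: $-135$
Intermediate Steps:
$T{\left(d \right)} = d^{3}$
$L = 5$ ($L = 5 - 7 \cdot 2 \cdot 0 = 5 - 14 \cdot 0 = 5 - 0 = 5 + 0 = 5$)
$L T{\left(-3 \right)} = 5 \left(-3\right)^{3} = 5 \left(-27\right) = -135$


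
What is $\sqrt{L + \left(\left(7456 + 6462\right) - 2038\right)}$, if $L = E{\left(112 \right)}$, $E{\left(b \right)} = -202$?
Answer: $\sqrt{11678} \approx 108.06$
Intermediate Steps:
$L = -202$
$\sqrt{L + \left(\left(7456 + 6462\right) - 2038\right)} = \sqrt{-202 + \left(\left(7456 + 6462\right) - 2038\right)} = \sqrt{-202 + \left(13918 - 2038\right)} = \sqrt{-202 + 11880} = \sqrt{11678}$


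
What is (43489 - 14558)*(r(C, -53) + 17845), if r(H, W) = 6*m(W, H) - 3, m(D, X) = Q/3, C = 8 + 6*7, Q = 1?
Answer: 516244764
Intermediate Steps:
C = 50 (C = 8 + 42 = 50)
m(D, X) = 1/3
r(H, W) = -1 (r(H, W) = 6*(1/3) - 3 = 2 - 3 = -1)
(43489 - 14558)*(r(C, -53) + 17845) = (43489 - 14558)*(-1 + 17845) = 28931*17844 = 516244764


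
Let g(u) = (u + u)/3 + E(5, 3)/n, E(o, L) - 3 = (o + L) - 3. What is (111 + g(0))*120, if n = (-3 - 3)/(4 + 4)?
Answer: 12040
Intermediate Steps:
E(o, L) = L + o (E(o, L) = 3 + ((o + L) - 3) = 3 + ((L + o) - 3) = 3 + (-3 + L + o) = L + o)
n = -¾ (n = -6/8 = -6*⅛ = -¾ ≈ -0.75000)
g(u) = -32/3 + 2*u/3 (g(u) = (u + u)/3 + (3 + 5)/(-¾) = (2*u)*(⅓) + 8*(-4/3) = 2*u/3 - 32/3 = -32/3 + 2*u/3)
(111 + g(0))*120 = (111 + (-32/3 + (⅔)*0))*120 = (111 + (-32/3 + 0))*120 = (111 - 32/3)*120 = (301/3)*120 = 12040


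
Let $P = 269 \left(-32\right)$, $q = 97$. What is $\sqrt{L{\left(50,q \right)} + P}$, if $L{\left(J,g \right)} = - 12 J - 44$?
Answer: $6 i \sqrt{257} \approx 96.187 i$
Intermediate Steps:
$P = -8608$
$L{\left(J,g \right)} = -44 - 12 J$
$\sqrt{L{\left(50,q \right)} + P} = \sqrt{\left(-44 - 600\right) - 8608} = \sqrt{-644 - 8608} = \sqrt{-9252} = 6 i \sqrt{257}$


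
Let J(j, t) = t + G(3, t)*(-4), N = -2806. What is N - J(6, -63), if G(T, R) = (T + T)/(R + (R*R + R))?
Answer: -3513775/1281 ≈ -2743.0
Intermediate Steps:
G(T, R) = 2*T/(R**2 + 2*R) (G(T, R) = (2*T)/(R + (R**2 + R)) = (2*T)/(R + (R + R**2)) = (2*T)/(R**2 + 2*R) = 2*T/(R**2 + 2*R))
J(j, t) = t - 24/(t*(2 + t)) (J(j, t) = t + (2*3/(t*(2 + t)))*(-4) = t + (6/(t*(2 + t)))*(-4) = t - 24/(t*(2 + t)))
N - J(6, -63) = -2806 - (-63 - 24/(-63*(2 - 63))) = -2806 - (-63 - 24*(-1/63)/(-61)) = -2806 - (-63 - 24*(-1/63)*(-1/61)) = -2806 - (-63 - 8/1281) = -2806 - 1*(-80711/1281) = -2806 + 80711/1281 = -3513775/1281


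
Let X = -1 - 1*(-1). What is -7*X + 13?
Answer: 13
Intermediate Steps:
X = 0 (X = -1 + 1 = 0)
-7*X + 13 = -7*0 + 13 = 0 + 13 = 13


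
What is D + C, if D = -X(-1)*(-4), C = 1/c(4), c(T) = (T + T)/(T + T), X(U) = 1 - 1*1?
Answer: 1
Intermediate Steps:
X(U) = 0 (X(U) = 1 - 1 = 0)
c(T) = 1 (c(T) = (2*T)/((2*T)) = (2*T)*(1/(2*T)) = 1)
C = 1 (C = 1/1 = 1)
D = 0 (D = -1*0*(-4) = 0*(-4) = 0)
D + C = 0 + 1 = 1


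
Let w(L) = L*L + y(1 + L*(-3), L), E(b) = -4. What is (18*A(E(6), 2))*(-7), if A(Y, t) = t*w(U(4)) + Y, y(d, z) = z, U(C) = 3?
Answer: -2520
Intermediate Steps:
w(L) = L + L² (w(L) = L*L + L = L² + L = L + L²)
A(Y, t) = Y + 12*t (A(Y, t) = t*(3*(1 + 3)) + Y = t*(3*4) + Y = t*12 + Y = 12*t + Y = Y + 12*t)
(18*A(E(6), 2))*(-7) = (18*(-4 + 12*2))*(-7) = (18*(-4 + 24))*(-7) = (18*20)*(-7) = 360*(-7) = -2520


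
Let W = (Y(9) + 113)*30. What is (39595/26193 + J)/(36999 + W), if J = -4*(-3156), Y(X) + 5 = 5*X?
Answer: 330700027/1089340677 ≈ 0.30358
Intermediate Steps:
Y(X) = -5 + 5*X
J = 12624
W = 4590 (W = ((-5 + 5*9) + 113)*30 = ((-5 + 45) + 113)*30 = (40 + 113)*30 = 153*30 = 4590)
(39595/26193 + J)/(36999 + W) = (39595/26193 + 12624)/(36999 + 4590) = (39595*(1/26193) + 12624)/41589 = (39595/26193 + 12624)*(1/41589) = (330700027/26193)*(1/41589) = 330700027/1089340677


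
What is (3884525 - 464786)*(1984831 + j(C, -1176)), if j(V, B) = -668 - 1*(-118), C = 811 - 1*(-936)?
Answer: 6785723122659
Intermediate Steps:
C = 1747 (C = 811 + 936 = 1747)
j(V, B) = -550 (j(V, B) = -668 + 118 = -550)
(3884525 - 464786)*(1984831 + j(C, -1176)) = (3884525 - 464786)*(1984831 - 550) = 3419739*1984281 = 6785723122659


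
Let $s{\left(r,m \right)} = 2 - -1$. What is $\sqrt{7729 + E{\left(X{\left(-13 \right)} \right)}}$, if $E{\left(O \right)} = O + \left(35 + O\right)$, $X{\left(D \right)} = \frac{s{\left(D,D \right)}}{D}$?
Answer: $\frac{9 \sqrt{16198}}{13} \approx 88.111$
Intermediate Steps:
$s{\left(r,m \right)} = 3$ ($s{\left(r,m \right)} = 2 + 1 = 3$)
$X{\left(D \right)} = \frac{3}{D}$
$E{\left(O \right)} = 35 + 2 O$
$\sqrt{7729 + E{\left(X{\left(-13 \right)} \right)}} = \sqrt{7729 + \left(35 + 2 \frac{3}{-13}\right)} = \sqrt{7729 + \left(35 + 2 \cdot 3 \left(- \frac{1}{13}\right)\right)} = \sqrt{7729 + \left(35 + 2 \left(- \frac{3}{13}\right)\right)} = \sqrt{7729 + \left(35 - \frac{6}{13}\right)} = \sqrt{7729 + \frac{449}{13}} = \sqrt{\frac{100926}{13}} = \frac{9 \sqrt{16198}}{13}$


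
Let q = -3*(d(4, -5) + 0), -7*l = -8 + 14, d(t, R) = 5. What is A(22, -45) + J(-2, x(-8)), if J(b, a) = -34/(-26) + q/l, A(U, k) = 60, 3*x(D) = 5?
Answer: 2049/26 ≈ 78.808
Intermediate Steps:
l = -6/7 (l = -(-8 + 14)/7 = -1/7*6 = -6/7 ≈ -0.85714)
x(D) = 5/3 (x(D) = (1/3)*5 = 5/3)
q = -15 (q = -3*(5 + 0) = -3*5 = -15)
J(b, a) = 489/26 (J(b, a) = -34/(-26) - 15/(-6/7) = -34*(-1/26) - 15*(-7/6) = 17/13 + 35/2 = 489/26)
A(22, -45) + J(-2, x(-8)) = 60 + 489/26 = 2049/26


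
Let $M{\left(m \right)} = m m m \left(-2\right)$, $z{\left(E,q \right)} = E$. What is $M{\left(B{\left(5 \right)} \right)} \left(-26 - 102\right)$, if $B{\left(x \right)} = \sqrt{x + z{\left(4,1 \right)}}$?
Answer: $6912$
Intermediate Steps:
$B{\left(x \right)} = \sqrt{4 + x}$ ($B{\left(x \right)} = \sqrt{x + 4} = \sqrt{4 + x}$)
$M{\left(m \right)} = - 2 m^{3}$ ($M{\left(m \right)} = m^{2} m \left(-2\right) = m^{3} \left(-2\right) = - 2 m^{3}$)
$M{\left(B{\left(5 \right)} \right)} \left(-26 - 102\right) = - 2 \left(\sqrt{4 + 5}\right)^{3} \left(-26 - 102\right) = - 2 \left(\sqrt{9}\right)^{3} \left(-128\right) = - 2 \cdot 3^{3} \left(-128\right) = \left(-2\right) 27 \left(-128\right) = \left(-54\right) \left(-128\right) = 6912$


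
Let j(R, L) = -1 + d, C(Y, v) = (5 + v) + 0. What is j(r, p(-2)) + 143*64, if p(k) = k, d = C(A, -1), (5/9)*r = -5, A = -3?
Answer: 9155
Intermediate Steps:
C(Y, v) = 5 + v
r = -9 (r = (9/5)*(-5) = -9)
d = 4 (d = 5 - 1 = 4)
j(R, L) = 3 (j(R, L) = -1 + 4 = 3)
j(r, p(-2)) + 143*64 = 3 + 143*64 = 3 + 9152 = 9155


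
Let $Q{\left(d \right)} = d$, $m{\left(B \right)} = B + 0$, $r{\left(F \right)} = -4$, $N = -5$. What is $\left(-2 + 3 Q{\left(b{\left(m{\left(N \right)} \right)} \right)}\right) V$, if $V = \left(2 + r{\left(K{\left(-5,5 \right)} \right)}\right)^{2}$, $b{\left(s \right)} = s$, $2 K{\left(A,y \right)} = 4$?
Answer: $-68$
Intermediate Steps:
$K{\left(A,y \right)} = 2$ ($K{\left(A,y \right)} = \frac{1}{2} \cdot 4 = 2$)
$m{\left(B \right)} = B$
$V = 4$ ($V = \left(2 - 4\right)^{2} = \left(-2\right)^{2} = 4$)
$\left(-2 + 3 Q{\left(b{\left(m{\left(N \right)} \right)} \right)}\right) V = \left(-2 + 3 \left(-5\right)\right) 4 = \left(-2 - 15\right) 4 = \left(-17\right) 4 = -68$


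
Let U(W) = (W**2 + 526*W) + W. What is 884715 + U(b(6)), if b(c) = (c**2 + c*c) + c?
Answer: 931905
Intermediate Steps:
b(c) = c + 2*c**2 (b(c) = (c**2 + c**2) + c = 2*c**2 + c = c + 2*c**2)
U(W) = W**2 + 527*W
884715 + U(b(6)) = 884715 + (6*(1 + 2*6))*(527 + 6*(1 + 2*6)) = 884715 + (6*(1 + 12))*(527 + 6*(1 + 12)) = 884715 + (6*13)*(527 + 6*13) = 884715 + 78*(527 + 78) = 884715 + 78*605 = 884715 + 47190 = 931905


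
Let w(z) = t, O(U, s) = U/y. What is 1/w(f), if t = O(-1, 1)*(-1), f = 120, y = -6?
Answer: -6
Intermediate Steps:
O(U, s) = -U/6 (O(U, s) = U/(-6) = U*(-⅙) = -U/6)
t = -⅙ (t = -⅙*(-1)*(-1) = (⅙)*(-1) = -⅙ ≈ -0.16667)
w(z) = -⅙
1/w(f) = 1/(-⅙) = -6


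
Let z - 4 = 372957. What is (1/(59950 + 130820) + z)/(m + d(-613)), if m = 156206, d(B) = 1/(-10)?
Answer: 71149769971/29799399543 ≈ 2.3876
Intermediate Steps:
d(B) = -1/10
z = 372961 (z = 4 + 372957 = 372961)
(1/(59950 + 130820) + z)/(m + d(-613)) = (1/(59950 + 130820) + 372961)/(156206 - 1/10) = (1/190770 + 372961)/(1562059/10) = (1/190770 + 372961)*(10/1562059) = (71149769971/190770)*(10/1562059) = 71149769971/29799399543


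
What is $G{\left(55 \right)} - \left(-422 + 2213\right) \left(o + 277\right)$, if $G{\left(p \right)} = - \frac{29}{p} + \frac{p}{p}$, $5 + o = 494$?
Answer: $- \frac{75454804}{55} \approx -1.3719 \cdot 10^{6}$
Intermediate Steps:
$o = 489$ ($o = -5 + 494 = 489$)
$G{\left(p \right)} = 1 - \frac{29}{p}$ ($G{\left(p \right)} = - \frac{29}{p} + 1 = 1 - \frac{29}{p}$)
$G{\left(55 \right)} - \left(-422 + 2213\right) \left(o + 277\right) = \frac{-29 + 55}{55} - \left(-422 + 2213\right) \left(489 + 277\right) = \frac{1}{55} \cdot 26 - 1791 \cdot 766 = \frac{26}{55} - 1371906 = - \frac{75454804}{55}$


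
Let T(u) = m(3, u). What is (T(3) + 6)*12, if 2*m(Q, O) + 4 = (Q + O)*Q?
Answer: 156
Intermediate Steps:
m(Q, O) = -2 + Q*(O + Q)/2 (m(Q, O) = -2 + ((Q + O)*Q)/2 = -2 + ((O + Q)*Q)/2 = -2 + (Q*(O + Q))/2 = -2 + Q*(O + Q)/2)
T(u) = 5/2 + 3*u/2 (T(u) = -2 + (1/2)*3**2 + (1/2)*u*3 = -2 + (1/2)*9 + 3*u/2 = -2 + 9/2 + 3*u/2 = 5/2 + 3*u/2)
(T(3) + 6)*12 = ((5/2 + (3/2)*3) + 6)*12 = ((5/2 + 9/2) + 6)*12 = (7 + 6)*12 = 13*12 = 156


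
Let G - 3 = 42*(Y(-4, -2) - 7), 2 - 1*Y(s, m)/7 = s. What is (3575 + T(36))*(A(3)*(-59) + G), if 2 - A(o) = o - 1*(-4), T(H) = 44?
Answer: 6398392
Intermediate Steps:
A(o) = -2 - o (A(o) = 2 - (o - 1*(-4)) = 2 - (o + 4) = 2 - (4 + o) = 2 + (-4 - o) = -2 - o)
Y(s, m) = 14 - 7*s
G = 1473 (G = 3 + 42*((14 - 7*(-4)) - 7) = 3 + 42*((14 + 28) - 7) = 3 + 42*(42 - 7) = 3 + 42*35 = 3 + 1470 = 1473)
(3575 + T(36))*(A(3)*(-59) + G) = (3575 + 44)*((-2 - 1*3)*(-59) + 1473) = 3619*((-2 - 3)*(-59) + 1473) = 3619*(-5*(-59) + 1473) = 3619*(295 + 1473) = 3619*1768 = 6398392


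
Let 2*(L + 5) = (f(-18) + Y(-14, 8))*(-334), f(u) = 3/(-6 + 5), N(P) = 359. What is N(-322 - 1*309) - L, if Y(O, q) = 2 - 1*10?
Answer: -1473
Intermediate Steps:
Y(O, q) = -8 (Y(O, q) = 2 - 10 = -8)
f(u) = -3 (f(u) = 3/(-1) = 3*(-1) = -3)
L = 1832 (L = -5 + ((-3 - 8)*(-334))/2 = -5 + (-11*(-334))/2 = -5 + (½)*3674 = -5 + 1837 = 1832)
N(-322 - 1*309) - L = 359 - 1*1832 = 359 - 1832 = -1473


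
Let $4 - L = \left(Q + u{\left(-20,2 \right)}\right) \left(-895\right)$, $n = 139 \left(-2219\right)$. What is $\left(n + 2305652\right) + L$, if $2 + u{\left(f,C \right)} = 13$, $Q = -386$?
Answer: $1661590$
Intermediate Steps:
$n = -308441$
$u{\left(f,C \right)} = 11$ ($u{\left(f,C \right)} = -2 + 13 = 11$)
$L = -335621$ ($L = 4 - \left(-386 + 11\right) \left(-895\right) = 4 - \left(-375\right) \left(-895\right) = 4 - 335625 = -335621$)
$\left(n + 2305652\right) + L = \left(-308441 + 2305652\right) - 335621 = 1997211 - 335621 = 1661590$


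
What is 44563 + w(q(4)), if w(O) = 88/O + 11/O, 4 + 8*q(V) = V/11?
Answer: 221726/5 ≈ 44345.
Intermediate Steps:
q(V) = -½ + V/88 (q(V) = -½ + (V/11)/8 = -½ + V/88)
w(O) = 99/O
44563 + w(q(4)) = 44563 + 99/(-½ + (1/88)*4) = 44563 + 99/(-½ + 1/22) = 44563 + 99/(-5/11) = 44563 + 99*(-11/5) = 44563 - 1089/5 = 221726/5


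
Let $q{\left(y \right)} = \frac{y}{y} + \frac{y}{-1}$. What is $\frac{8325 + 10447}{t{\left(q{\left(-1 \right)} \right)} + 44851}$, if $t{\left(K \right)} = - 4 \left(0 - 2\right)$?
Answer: $\frac{988}{2361} \approx 0.41847$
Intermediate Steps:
$q{\left(y \right)} = 1 - y$ ($q{\left(y \right)} = 1 + y \left(-1\right) = 1 - y$)
$t{\left(K \right)} = 8$ ($t{\left(K \right)} = \left(-4\right) \left(-2\right) = 8$)
$\frac{8325 + 10447}{t{\left(q{\left(-1 \right)} \right)} + 44851} = \frac{8325 + 10447}{8 + 44851} = \frac{18772}{44859} = 18772 \cdot \frac{1}{44859} = \frac{988}{2361}$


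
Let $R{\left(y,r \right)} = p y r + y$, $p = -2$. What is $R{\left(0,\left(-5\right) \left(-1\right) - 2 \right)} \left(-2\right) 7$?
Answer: $0$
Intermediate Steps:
$R{\left(y,r \right)} = y - 2 r y$ ($R{\left(y,r \right)} = - 2 y r + y = - 2 r y + y = y - 2 r y$)
$R{\left(0,\left(-5\right) \left(-1\right) - 2 \right)} \left(-2\right) 7 = 0 \left(1 - 2 \left(\left(-5\right) \left(-1\right) - 2\right)\right) \left(-2\right) 7 = 0 \left(1 - 2 \left(5 - 2\right)\right) \left(-2\right) 7 = 0 \left(1 - 6\right) \left(-2\right) 7 = 0 \left(-5\right) \left(-2\right) 7 = 0 \left(-2\right) 7 = 0 \cdot 7 = 0$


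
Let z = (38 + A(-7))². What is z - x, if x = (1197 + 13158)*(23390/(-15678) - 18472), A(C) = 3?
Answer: 230979320436/871 ≈ 2.6519e+8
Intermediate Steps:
x = -230977856285/871 (x = 14355*(23390*(-1/15678) - 18472) = 14355*(-11695/7839 - 18472) = 14355*(-144813703/7839) = -230977856285/871 ≈ -2.6519e+8)
z = 1681 (z = (38 + 3)² = 41² = 1681)
z - x = 1681 - 1*(-230977856285/871) = 1681 + 230977856285/871 = 230979320436/871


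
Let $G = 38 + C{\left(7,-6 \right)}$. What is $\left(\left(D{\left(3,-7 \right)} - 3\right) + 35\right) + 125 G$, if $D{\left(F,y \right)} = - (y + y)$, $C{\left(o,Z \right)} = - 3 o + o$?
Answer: $3046$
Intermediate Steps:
$C{\left(o,Z \right)} = - 2 o$
$D{\left(F,y \right)} = - 2 y$
$G = 24$ ($G = 38 - 14 = 24$)
$\left(\left(D{\left(3,-7 \right)} - 3\right) + 35\right) + 125 G = \left(\left(\left(-2\right) \left(-7\right) - 3\right) + 35\right) + 125 \cdot 24 = \left(\left(14 - 3\right) + 35\right) + 3000 = \left(11 + 35\right) + 3000 = 46 + 3000 = 3046$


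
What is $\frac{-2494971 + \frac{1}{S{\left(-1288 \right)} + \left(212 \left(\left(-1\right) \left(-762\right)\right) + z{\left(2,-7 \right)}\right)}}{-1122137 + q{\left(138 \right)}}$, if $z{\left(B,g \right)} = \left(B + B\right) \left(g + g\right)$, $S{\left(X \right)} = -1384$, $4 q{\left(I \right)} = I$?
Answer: $\frac{399454836983}{179653098660} \approx 2.2235$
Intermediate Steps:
$q{\left(I \right)} = \frac{I}{4}$
$z{\left(B,g \right)} = 4 B g$ ($z{\left(B,g \right)} = 2 B 2 g = 4 B g$)
$\frac{-2494971 + \frac{1}{S{\left(-1288 \right)} + \left(212 \left(\left(-1\right) \left(-762\right)\right) + z{\left(2,-7 \right)}\right)}}{-1122137 + q{\left(138 \right)}} = \frac{-2494971 + \frac{1}{-1384 + \left(212 \left(\left(-1\right) \left(-762\right)\right) + 4 \cdot 2 \left(-7\right)\right)}}{-1122137 + \frac{1}{4} \cdot 138} = \frac{-2494971 + \frac{1}{-1384 + \left(212 \cdot 762 - 56\right)}}{-1122137 + \frac{69}{2}} = \frac{-2494971 + \frac{1}{-1384 + \left(161544 - 56\right)}}{- \frac{2244205}{2}} = \left(-2494971 + \frac{1}{-1384 + 161488}\right) \left(- \frac{2}{2244205}\right) = \left(-2494971 + \frac{1}{160104}\right) \left(- \frac{2}{2244205}\right) = \left(- \frac{399454836983}{160104}\right) \left(- \frac{2}{2244205}\right) = \frac{399454836983}{179653098660}$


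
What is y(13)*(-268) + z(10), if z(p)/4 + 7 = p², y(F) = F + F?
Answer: -6596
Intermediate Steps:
y(F) = 2*F
z(p) = -28 + 4*p²
y(13)*(-268) + z(10) = (2*13)*(-268) + (-28 + 4*10²) = 26*(-268) + (-28 + 4*100) = -6968 + (-28 + 400) = -6968 + 372 = -6596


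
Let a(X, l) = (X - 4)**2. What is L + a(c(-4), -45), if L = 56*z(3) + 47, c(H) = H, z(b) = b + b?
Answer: 447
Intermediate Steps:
z(b) = 2*b
a(X, l) = (-4 + X)**2
L = 383 (L = 56*(2*3) + 47 = 56*6 + 47 = 336 + 47 = 383)
L + a(c(-4), -45) = 383 + (-4 - 4)**2 = 383 + (-8)**2 = 383 + 64 = 447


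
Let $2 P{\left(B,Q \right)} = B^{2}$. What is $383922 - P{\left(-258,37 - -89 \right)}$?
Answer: $350640$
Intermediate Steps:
$P{\left(B,Q \right)} = \frac{B^{2}}{2}$
$383922 - P{\left(-258,37 - -89 \right)} = 383922 - \frac{\left(-258\right)^{2}}{2} = 383922 - \frac{1}{2} \cdot 66564 = 383922 - 33282 = 350640$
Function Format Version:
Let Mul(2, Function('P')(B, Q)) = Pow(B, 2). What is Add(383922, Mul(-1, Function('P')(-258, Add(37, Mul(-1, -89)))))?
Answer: 350640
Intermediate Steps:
Function('P')(B, Q) = Mul(Rational(1, 2), Pow(B, 2))
Add(383922, Mul(-1, Function('P')(-258, Add(37, Mul(-1, -89))))) = Add(383922, Mul(-1, Mul(Rational(1, 2), Pow(-258, 2)))) = Add(383922, Mul(-1, Mul(Rational(1, 2), 66564))) = Add(383922, Mul(-1, 33282)) = Add(383922, -33282) = 350640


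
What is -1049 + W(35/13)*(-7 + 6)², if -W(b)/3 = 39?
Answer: -1166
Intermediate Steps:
W(b) = -117 (W(b) = -3*39 = -117)
-1049 + W(35/13)*(-7 + 6)² = -1049 - 117*(-7 + 6)² = -1049 - 117*(-1)² = -1049 - 117*1 = -1049 - 117 = -1166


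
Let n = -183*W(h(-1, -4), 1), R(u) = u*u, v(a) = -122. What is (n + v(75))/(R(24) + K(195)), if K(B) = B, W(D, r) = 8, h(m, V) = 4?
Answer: -1586/771 ≈ -2.0571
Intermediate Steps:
R(u) = u²
n = -1464 (n = -183*8 = -1464)
(n + v(75))/(R(24) + K(195)) = (-1464 - 122)/(24² + 195) = -1586/(576 + 195) = -1586/771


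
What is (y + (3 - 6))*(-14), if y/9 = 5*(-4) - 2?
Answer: 2814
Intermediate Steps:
y = -198 (y = 9*(5*(-4) - 2) = 9*(-20 - 2) = 9*(-22) = -198)
(y + (3 - 6))*(-14) = (-198 + (3 - 6))*(-14) = (-198 - 3)*(-14) = -201*(-14) = 2814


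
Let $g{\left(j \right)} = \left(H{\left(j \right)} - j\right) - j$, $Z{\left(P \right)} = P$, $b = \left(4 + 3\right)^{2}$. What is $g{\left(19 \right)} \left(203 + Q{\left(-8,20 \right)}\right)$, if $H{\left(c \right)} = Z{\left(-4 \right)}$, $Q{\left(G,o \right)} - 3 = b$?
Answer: $-10710$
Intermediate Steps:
$b = 49$ ($b = 7^{2} = 49$)
$Q{\left(G,o \right)} = 52$ ($Q{\left(G,o \right)} = 3 + 49 = 52$)
$H{\left(c \right)} = -4$
$g{\left(j \right)} = -4 - 2 j$ ($g{\left(j \right)} = \left(-4 - j\right) - j = -4 - 2 j$)
$g{\left(19 \right)} \left(203 + Q{\left(-8,20 \right)}\right) = \left(-4 - 38\right) \left(203 + 52\right) = \left(-4 - 38\right) 255 = \left(-42\right) 255 = -10710$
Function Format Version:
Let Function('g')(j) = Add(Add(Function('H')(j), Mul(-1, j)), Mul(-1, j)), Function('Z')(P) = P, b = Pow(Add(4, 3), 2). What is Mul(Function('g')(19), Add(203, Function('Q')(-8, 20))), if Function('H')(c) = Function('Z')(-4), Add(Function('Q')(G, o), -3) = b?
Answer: -10710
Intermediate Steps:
b = 49 (b = Pow(7, 2) = 49)
Function('Q')(G, o) = 52 (Function('Q')(G, o) = Add(3, 49) = 52)
Function('H')(c) = -4
Function('g')(j) = Add(-4, Mul(-2, j)) (Function('g')(j) = Add(Add(-4, Mul(-1, j)), Mul(-1, j)) = Add(-4, Mul(-2, j)))
Mul(Function('g')(19), Add(203, Function('Q')(-8, 20))) = Mul(Add(-4, Mul(-2, 19)), Add(203, 52)) = Mul(Add(-4, -38), 255) = Mul(-42, 255) = -10710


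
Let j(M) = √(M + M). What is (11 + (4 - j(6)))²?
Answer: 237 - 60*√3 ≈ 133.08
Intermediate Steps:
j(M) = √2*√M (j(M) = √(2*M) = √2*√M)
(11 + (4 - j(6)))² = (11 + (4 - √2*√6))² = (11 + (4 - 2*√3))² = (15 - 2*√3)²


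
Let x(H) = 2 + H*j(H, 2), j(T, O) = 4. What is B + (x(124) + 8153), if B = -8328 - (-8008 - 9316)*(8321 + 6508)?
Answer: 256897919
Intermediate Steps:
x(H) = 2 + 4*H (x(H) = 2 + H*4 = 2 + 4*H)
B = 256889268 (B = -8328 - (-17324)*14829 = -8328 - 1*(-256897596) = -8328 + 256897596 = 256889268)
B + (x(124) + 8153) = 256889268 + ((2 + 4*124) + 8153) = 256889268 + ((2 + 496) + 8153) = 256889268 + (498 + 8153) = 256889268 + 8651 = 256897919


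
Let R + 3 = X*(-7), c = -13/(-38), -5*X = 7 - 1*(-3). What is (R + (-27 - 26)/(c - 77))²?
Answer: 1159879249/8485569 ≈ 136.69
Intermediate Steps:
X = -2 (X = -(7 - 1*(-3))/5 = -(7 + 3)/5 = -⅕*10 = -2)
c = 13/38 (c = -13*(-1/38) = 13/38 ≈ 0.34211)
R = 11 (R = -3 - 2*(-7) = -3 + 14 = 11)
(R + (-27 - 26)/(c - 77))² = (11 + (-27 - 26)/(13/38 - 77))² = (11 - 53/(-2913/38))² = (11 - 53*(-38/2913))² = (11 + 2014/2913)² = (34057/2913)² = 1159879249/8485569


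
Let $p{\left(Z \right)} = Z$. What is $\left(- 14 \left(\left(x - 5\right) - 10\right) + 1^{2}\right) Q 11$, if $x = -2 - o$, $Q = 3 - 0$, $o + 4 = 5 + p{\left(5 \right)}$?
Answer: $10659$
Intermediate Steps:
$o = 6$ ($o = -4 + \left(5 + 5\right) = -4 + 10 = 6$)
$Q = 3$ ($Q = 3 + 0 = 3$)
$x = -8$ ($x = -2 - 6 = -8$)
$\left(- 14 \left(\left(x - 5\right) - 10\right) + 1^{2}\right) Q 11 = \left(- 14 \left(\left(-8 - 5\right) - 10\right) + 1^{2}\right) 3 \cdot 11 = \left(- 14 \left(-13 - 10\right) + 1\right) 33 = \left(\left(-14\right) \left(-23\right) + 1\right) 33 = \left(322 + 1\right) 33 = 323 \cdot 33 = 10659$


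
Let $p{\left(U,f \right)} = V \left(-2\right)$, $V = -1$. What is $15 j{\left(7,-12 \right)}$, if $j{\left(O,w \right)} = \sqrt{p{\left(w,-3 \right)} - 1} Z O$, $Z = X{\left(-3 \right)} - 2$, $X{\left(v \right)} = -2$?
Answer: $-420$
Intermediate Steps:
$p{\left(U,f \right)} = 2$ ($p{\left(U,f \right)} = \left(-1\right) \left(-2\right) = 2$)
$Z = -4$ ($Z = -2 - 2 = -4$)
$j{\left(O,w \right)} = - 4 O$ ($j{\left(O,w \right)} = \sqrt{2 - 1} \left(-4\right) O = \sqrt{1} \left(-4\right) O = 1 \left(-4\right) O = - 4 O$)
$15 j{\left(7,-12 \right)} = 15 \left(\left(-4\right) 7\right) = 15 \left(-28\right) = -420$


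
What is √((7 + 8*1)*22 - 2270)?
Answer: 2*I*√485 ≈ 44.045*I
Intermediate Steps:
√((7 + 8*1)*22 - 2270) = √((7 + 8)*22 - 2270) = √(15*22 - 2270) = √(330 - 2270) = √(-1940) = 2*I*√485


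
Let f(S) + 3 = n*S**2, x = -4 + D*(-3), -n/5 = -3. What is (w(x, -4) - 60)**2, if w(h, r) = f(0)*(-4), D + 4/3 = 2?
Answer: 2304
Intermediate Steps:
D = 2/3 (D = -4/3 + 2 = 2/3 ≈ 0.66667)
n = 15 (n = -5*(-3) = 15)
x = -6 (x = -4 + (2/3)*(-3) = -4 - 2 = -6)
f(S) = -3 + 15*S**2
w(h, r) = 12 (w(h, r) = (-3 + 15*0**2)*(-4) = (-3 + 15*0)*(-4) = (-3 + 0)*(-4) = -3*(-4) = 12)
(w(x, -4) - 60)**2 = (12 - 60)**2 = (-48)**2 = 2304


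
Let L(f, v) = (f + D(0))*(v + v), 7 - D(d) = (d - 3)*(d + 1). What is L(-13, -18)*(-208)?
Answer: -22464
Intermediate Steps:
D(d) = 7 - (1 + d)*(-3 + d) (D(d) = 7 - (d - 3)*(d + 1) = 7 - (-3 + d)*(1 + d) = 7 - (1 + d)*(-3 + d))
L(f, v) = 2*v*(10 + f) (L(f, v) = (f + (10 - 1*0² + 2*0))*(v + v) = (f + (10 - 1*0 + 0))*(2*v) = (f + (10 + 0 + 0))*(2*v) = (f + 10)*(2*v) = (10 + f)*(2*v) = 2*v*(10 + f))
L(-13, -18)*(-208) = (2*(-18)*(10 - 13))*(-208) = (2*(-18)*(-3))*(-208) = 108*(-208) = -22464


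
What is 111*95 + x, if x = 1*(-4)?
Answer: 10541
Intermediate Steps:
x = -4
111*95 + x = 111*95 - 4 = 10545 - 4 = 10541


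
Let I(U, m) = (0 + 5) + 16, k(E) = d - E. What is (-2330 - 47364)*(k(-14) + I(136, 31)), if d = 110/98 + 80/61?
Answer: -5560261660/2989 ≈ -1.8602e+6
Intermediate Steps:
d = 7275/2989 (d = 110*(1/98) + 80*(1/61) = 55/49 + 80/61 = 7275/2989 ≈ 2.4339)
k(E) = 7275/2989 - E
I(U, m) = 21 (I(U, m) = 5 + 16 = 21)
(-2330 - 47364)*(k(-14) + I(136, 31)) = (-2330 - 47364)*((7275/2989 - 1*(-14)) + 21) = -49694*((7275/2989 + 14) + 21) = -49694*(49121/2989 + 21) = -49694*111890/2989 = -5560261660/2989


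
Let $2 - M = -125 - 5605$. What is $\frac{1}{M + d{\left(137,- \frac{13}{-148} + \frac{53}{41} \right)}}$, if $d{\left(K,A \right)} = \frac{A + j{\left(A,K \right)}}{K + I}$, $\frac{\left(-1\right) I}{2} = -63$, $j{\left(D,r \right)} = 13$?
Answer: $\frac{1595884}{9147694349} \approx 0.00017446$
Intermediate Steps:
$I = 126$ ($I = \left(-2\right) \left(-63\right) = 126$)
$d{\left(K,A \right)} = \frac{13 + A}{126 + K}$ ($d{\left(K,A \right)} = \frac{A + 13}{K + 126} = \frac{13 + A}{126 + K}$)
$M = 5732$ ($M = 2 - \left(-125 - 5605\right) = 2 - -5730 = 2 + 5730 = 5732$)
$\frac{1}{M + d{\left(137,- \frac{13}{-148} + \frac{53}{41} \right)}} = \frac{1}{5732 + \frac{13 + \left(- \frac{13}{-148} + \frac{53}{41}\right)}{126 + 137}} = \frac{1}{5732 + \frac{13 + \left(\left(-13\right) \left(- \frac{1}{148}\right) + 53 \cdot \frac{1}{41}\right)}{263}} = \frac{1}{5732 + \frac{13 + \left(\frac{13}{148} + \frac{53}{41}\right)}{263}} = \frac{1}{5732 + \frac{13 + \frac{8377}{6068}}{263}} = \frac{1}{5732 + \frac{1}{263} \cdot \frac{87261}{6068}} = \frac{1}{5732 + \frac{87261}{1595884}} = \frac{1}{\frac{9147694349}{1595884}} = \frac{1595884}{9147694349}$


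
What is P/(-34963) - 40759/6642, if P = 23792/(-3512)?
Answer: -625580233255/101946443994 ≈ -6.1364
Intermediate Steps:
P = -2974/439 (P = 23792*(-1/3512) = -2974/439 ≈ -6.7745)
P/(-34963) - 40759/6642 = -2974/439/(-34963) - 40759/6642 = -2974/439*(-1/34963) - 40759*1/6642 = 2974/15348757 - 40759/6642 = -625580233255/101946443994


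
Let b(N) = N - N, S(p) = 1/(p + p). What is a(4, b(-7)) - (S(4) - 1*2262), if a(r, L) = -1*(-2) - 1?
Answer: 18103/8 ≈ 2262.9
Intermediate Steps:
S(p) = 1/(2*p)
b(N) = 0
a(r, L) = 1 (a(r, L) = 2 - 1 = 1)
a(4, b(-7)) - (S(4) - 1*2262) = 1 - ((½)/4 - 1*2262) = 1 - ((½)*(¼) - 2262) = 1 - (⅛ - 2262) = 1 - 1*(-18095/8) = 1 + 18095/8 = 18103/8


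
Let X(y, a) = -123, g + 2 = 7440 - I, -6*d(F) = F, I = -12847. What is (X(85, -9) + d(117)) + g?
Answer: 40285/2 ≈ 20143.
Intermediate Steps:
d(F) = -F/6
g = 20285 (g = -2 + (7440 - 1*(-12847)) = -2 + (7440 + 12847) = -2 + 20287 = 20285)
(X(85, -9) + d(117)) + g = (-123 - ⅙*117) + 20285 = (-123 - 39/2) + 20285 = -285/2 + 20285 = 40285/2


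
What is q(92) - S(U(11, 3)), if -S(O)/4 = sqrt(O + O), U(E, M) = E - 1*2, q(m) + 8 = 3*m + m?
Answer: 360 + 12*sqrt(2) ≈ 376.97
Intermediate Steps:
q(m) = -8 + 4*m (q(m) = -8 + (3*m + m) = -8 + 4*m)
U(E, M) = -2 + E (U(E, M) = E - 2 = -2 + E)
S(O) = -4*sqrt(2)*sqrt(O) (S(O) = -4*sqrt(O + O) = -4*sqrt(2)*sqrt(O))
q(92) - S(U(11, 3)) = (-8 + 4*92) - (-4)*sqrt(2)*sqrt(-2 + 11) = (-8 + 368) - (-4)*sqrt(2)*sqrt(9) = 360 - (-4)*sqrt(2)*3 = 360 - (-12)*sqrt(2) = 360 + 12*sqrt(2)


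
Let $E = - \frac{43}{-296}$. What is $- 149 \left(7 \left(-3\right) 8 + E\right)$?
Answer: $\frac{7403065}{296} \approx 25010.0$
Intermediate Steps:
$E = \frac{43}{296}$ ($E = \left(-43\right) \left(- \frac{1}{296}\right) = \frac{43}{296} \approx 0.14527$)
$- 149 \left(7 \left(-3\right) 8 + E\right) = - 149 \left(7 \left(-3\right) 8 + \frac{43}{296}\right) = - 149 \left(\left(-21\right) 8 + \frac{43}{296}\right) = - 149 \left(-168 + \frac{43}{296}\right) = \left(-149\right) \left(- \frac{49685}{296}\right) = \frac{7403065}{296}$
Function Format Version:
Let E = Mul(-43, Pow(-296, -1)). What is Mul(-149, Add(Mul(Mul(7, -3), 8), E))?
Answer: Rational(7403065, 296) ≈ 25010.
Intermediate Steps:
E = Rational(43, 296) (E = Mul(-43, Rational(-1, 296)) = Rational(43, 296) ≈ 0.14527)
Mul(-149, Add(Mul(Mul(7, -3), 8), E)) = Mul(-149, Add(Mul(Mul(7, -3), 8), Rational(43, 296))) = Mul(-149, Add(Mul(-21, 8), Rational(43, 296))) = Mul(-149, Add(-168, Rational(43, 296))) = Mul(-149, Rational(-49685, 296)) = Rational(7403065, 296)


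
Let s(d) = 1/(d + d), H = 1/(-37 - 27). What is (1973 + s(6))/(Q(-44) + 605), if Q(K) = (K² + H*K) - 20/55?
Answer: 1041788/1341819 ≈ 0.77640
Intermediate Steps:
H = -1/64 (H = 1/(-64) = -1/64 ≈ -0.015625)
s(d) = 1/(2*d)
Q(K) = -4/11 + K² - K/64 (Q(K) = (K² - K/64) - 20/55 = (K² - K/64) - 20*1/55 = (K² - K/64) - 4/11 = -4/11 + K² - K/64)
(1973 + s(6))/(Q(-44) + 605) = (1973 + (½)/6)/((-4/11 + (-44)² - 1/64*(-44)) + 605) = (1973 + (½)*(⅙))/((-4/11 + 1936 + 11/16) + 605) = (1973 + 1/12)/(340793/176 + 605) = 23677/(12*(447273/176)) = (23677/12)*(176/447273) = 1041788/1341819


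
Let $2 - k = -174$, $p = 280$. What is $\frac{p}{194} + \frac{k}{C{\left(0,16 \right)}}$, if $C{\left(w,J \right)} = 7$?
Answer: $\frac{18052}{679} \approx 26.586$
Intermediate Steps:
$k = 176$ ($k = 2 - -174 = 2 + 174 = 176$)
$\frac{p}{194} + \frac{k}{C{\left(0,16 \right)}} = \frac{280}{194} + \frac{176}{7} = 280 \cdot \frac{1}{194} + 176 \cdot \frac{1}{7} = \frac{140}{97} + \frac{176}{7} = \frac{18052}{679}$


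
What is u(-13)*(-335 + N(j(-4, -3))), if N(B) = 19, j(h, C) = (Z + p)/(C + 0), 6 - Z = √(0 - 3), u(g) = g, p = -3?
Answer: 4108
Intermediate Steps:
Z = 6 - I*√3 (Z = 6 - √(0 - 3) = 6 - √(-3) = 6 - I*√3 ≈ 6.0 - 1.732*I)
j(h, C) = (3 - I*√3)/C (j(h, C) = ((6 - I*√3) - 3)/(C + 0) = (3 - I*√3)/C)
u(-13)*(-335 + N(j(-4, -3))) = -13*(-335 + 19) = -13*(-316) = 4108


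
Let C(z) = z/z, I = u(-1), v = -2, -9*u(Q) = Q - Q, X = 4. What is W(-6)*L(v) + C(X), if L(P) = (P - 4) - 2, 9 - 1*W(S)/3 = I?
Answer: -215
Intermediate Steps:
u(Q) = 0 (u(Q) = -(Q - Q)/9 = -⅑*0 = 0)
I = 0
W(S) = 27 (W(S) = 27 - 3*0 = 27 + 0 = 27)
C(z) = 1
L(P) = -6 + P (L(P) = (-4 + P) - 2 = -6 + P)
W(-6)*L(v) + C(X) = 27*(-6 - 2) + 1 = 27*(-8) + 1 = -216 + 1 = -215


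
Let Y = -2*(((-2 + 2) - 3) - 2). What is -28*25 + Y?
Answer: -690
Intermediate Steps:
Y = 10 (Y = -2*((0 - 3) - 2) = -2*(-3 - 2) = -2*(-5) = 10)
-28*25 + Y = -28*25 + 10 = -700 + 10 = -690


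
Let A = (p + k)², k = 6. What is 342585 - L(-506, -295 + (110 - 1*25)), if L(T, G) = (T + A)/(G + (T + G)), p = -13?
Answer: 317233253/926 ≈ 3.4258e+5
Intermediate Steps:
A = 49 (A = (-13 + 6)² = (-7)² = 49)
L(T, G) = (49 + T)/(T + 2*G) (L(T, G) = (T + 49)/(G + (T + G)) = (49 + T)/(G + (G + T)) = (49 + T)/(T + 2*G))
342585 - L(-506, -295 + (110 - 1*25)) = 342585 - (49 - 506)/(-506 + 2*(-295 + (110 - 1*25))) = 342585 - (-457)/(-506 + 2*(-295 + (110 - 25))) = 342585 - (-457)/(-506 + 2*(-295 + 85)) = 342585 - (-457)/(-506 + 2*(-210)) = 342585 - (-457)/(-506 - 420) = 342585 - (-457)/(-926) = 342585 - (-1)*(-457)/926 = 342585 - 1*457/926 = 342585 - 457/926 = 317233253/926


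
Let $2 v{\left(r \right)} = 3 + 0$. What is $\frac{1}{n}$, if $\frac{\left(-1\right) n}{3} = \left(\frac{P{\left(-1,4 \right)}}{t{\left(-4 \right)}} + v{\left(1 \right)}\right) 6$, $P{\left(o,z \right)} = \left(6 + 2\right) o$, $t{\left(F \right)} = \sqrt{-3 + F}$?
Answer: $- \frac{7}{957} + \frac{16 i \sqrt{7}}{2871} \approx -0.0073145 + 0.014745 i$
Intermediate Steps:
$P{\left(o,z \right)} = 8 o$
$v{\left(r \right)} = \frac{3}{2}$ ($v{\left(r \right)} = \frac{3 + 0}{2} = \frac{1}{2} \cdot 3 = \frac{3}{2}$)
$n = -27 - \frac{144 i \sqrt{7}}{7}$ ($n = - 3 \left(\frac{8 \left(-1\right)}{\sqrt{-3 - 4}} + \frac{3}{2}\right) 6 = - 3 \left(- \frac{8}{\sqrt{-7}} + \frac{3}{2}\right) 6 = - 3 \left(- \frac{8}{i \sqrt{7}} + \frac{3}{2}\right) 6 = - 3 \left(- 8 \left(- \frac{i \sqrt{7}}{7}\right) + \frac{3}{2}\right) 6 = - 3 \left(\frac{8 i \sqrt{7}}{7} + \frac{3}{2}\right) 6 = - 3 \left(\frac{3}{2} + \frac{8 i \sqrt{7}}{7}\right) 6 = - 3 \left(9 + \frac{48 i \sqrt{7}}{7}\right) = -27 - \frac{144 i \sqrt{7}}{7} \approx -27.0 - 54.427 i$)
$\frac{1}{n} = \frac{1}{-27 - \frac{144 i \sqrt{7}}{7}}$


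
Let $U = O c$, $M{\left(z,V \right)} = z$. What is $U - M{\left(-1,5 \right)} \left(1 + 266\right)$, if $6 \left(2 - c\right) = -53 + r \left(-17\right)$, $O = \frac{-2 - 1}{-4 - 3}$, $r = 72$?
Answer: $\frac{5027}{14} \approx 359.07$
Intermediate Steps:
$O = \frac{3}{7}$ ($O = - \frac{3}{-7} = \left(-3\right) \left(- \frac{1}{7}\right) = \frac{3}{7} \approx 0.42857$)
$c = \frac{1289}{6}$ ($c = 2 - \frac{-53 + 72 \left(-17\right)}{6} = 2 - \frac{-53 - 1224}{6} = 2 - - \frac{1277}{6} = 2 + \frac{1277}{6} = \frac{1289}{6} \approx 214.83$)
$U = \frac{1289}{14}$ ($U = \frac{3}{7} \cdot \frac{1289}{6} = \frac{1289}{14} \approx 92.071$)
$U - M{\left(-1,5 \right)} \left(1 + 266\right) = \frac{1289}{14} - - (1 + 266) = \frac{1289}{14} - \left(-1\right) 267 = \frac{1289}{14} - -267 = \frac{1289}{14} + 267 = \frac{5027}{14}$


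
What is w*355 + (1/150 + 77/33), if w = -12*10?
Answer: -2129883/50 ≈ -42598.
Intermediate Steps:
w = -120
w*355 + (1/150 + 77/33) = -120*355 + (1/150 + 77/33) = -42600 + (1*(1/150) + 77*(1/33)) = -42600 + (1/150 + 7/3) = -42600 + 117/50 = -2129883/50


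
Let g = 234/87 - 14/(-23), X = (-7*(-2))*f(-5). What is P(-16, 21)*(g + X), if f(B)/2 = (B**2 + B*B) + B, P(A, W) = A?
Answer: -13481920/667 ≈ -20213.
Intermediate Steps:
f(B) = 2*B + 4*B**2 (f(B) = 2*((B**2 + B*B) + B) = 2*((B**2 + B**2) + B) = 2*(2*B**2 + B) = 2*(B + 2*B**2) = 2*B + 4*B**2)
X = 1260 (X = (-7*(-2))*(2*(-5)*(1 + 2*(-5))) = 14*(2*(-5)*(1 - 10)) = 14*(2*(-5)*(-9)) = 14*90 = 1260)
g = 2200/667 (g = 234*(1/87) - 14*(-1/23) = 78/29 + 14/23 = 2200/667 ≈ 3.2984)
P(-16, 21)*(g + X) = -16*(2200/667 + 1260) = -16*842620/667 = -13481920/667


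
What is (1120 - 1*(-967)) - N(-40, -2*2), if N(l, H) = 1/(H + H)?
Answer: 16697/8 ≈ 2087.1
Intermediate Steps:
N(l, H) = 1/(2*H)
(1120 - 1*(-967)) - N(-40, -2*2) = (1120 - 1*(-967)) - 1/(2*((-2*2))) = (1120 + 967) - 1/(2*(-4)) = 2087 - (-1)/(2*4) = 2087 - 1*(-1/8) = 2087 + 1/8 = 16697/8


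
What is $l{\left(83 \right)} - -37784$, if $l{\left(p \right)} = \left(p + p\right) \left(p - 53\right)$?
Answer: $42764$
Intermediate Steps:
$l{\left(p \right)} = 2 p \left(-53 + p\right)$
$l{\left(83 \right)} - -37784 = 2 \cdot 83 \left(-53 + 83\right) - -37784 = 2 \cdot 83 \cdot 30 + 37784 = 4980 + 37784 = 42764$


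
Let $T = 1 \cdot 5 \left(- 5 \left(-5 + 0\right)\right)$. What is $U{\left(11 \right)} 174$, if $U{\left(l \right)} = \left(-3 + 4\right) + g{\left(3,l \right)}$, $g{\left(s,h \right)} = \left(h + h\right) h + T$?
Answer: $64032$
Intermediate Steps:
$T = 125$ ($T = 5 \left(\left(-5\right) \left(-5\right)\right) = 5 \cdot 25 = 125$)
$g{\left(s,h \right)} = 125 + 2 h^{2}$ ($g{\left(s,h \right)} = \left(h + h\right) h + 125 = 2 h h + 125 = 2 h^{2} + 125 = 125 + 2 h^{2}$)
$U{\left(l \right)} = 126 + 2 l^{2}$ ($U{\left(l \right)} = \left(-3 + 4\right) + \left(125 + 2 l^{2}\right) = 1 + \left(125 + 2 l^{2}\right) = 126 + 2 l^{2}$)
$U{\left(11 \right)} 174 = \left(126 + 2 \cdot 11^{2}\right) 174 = \left(126 + 2 \cdot 121\right) 174 = \left(126 + 242\right) 174 = 368 \cdot 174 = 64032$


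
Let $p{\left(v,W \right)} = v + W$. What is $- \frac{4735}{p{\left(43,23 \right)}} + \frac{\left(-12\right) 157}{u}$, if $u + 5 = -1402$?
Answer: $- \frac{2179267}{30954} \approx -70.403$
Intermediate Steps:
$u = -1407$ ($u = -5 - 1402 = -1407$)
$p{\left(v,W \right)} = W + v$
$- \frac{4735}{p{\left(43,23 \right)}} + \frac{\left(-12\right) 157}{u} = - \frac{4735}{23 + 43} + \frac{\left(-12\right) 157}{-1407} = - \frac{4735}{66} - - \frac{628}{469} = \left(-4735\right) \frac{1}{66} + \frac{628}{469} = - \frac{4735}{66} + \frac{628}{469} = - \frac{2179267}{30954}$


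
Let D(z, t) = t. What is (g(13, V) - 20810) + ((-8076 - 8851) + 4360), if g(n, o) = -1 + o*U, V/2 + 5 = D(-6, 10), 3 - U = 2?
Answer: -33368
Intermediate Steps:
U = 1 (U = 3 - 1*2 = 3 - 2 = 1)
V = 10 (V = -10 + 2*10 = -10 + 20 = 10)
g(n, o) = -1 + o (g(n, o) = -1 + o*1 = -1 + o)
(g(13, V) - 20810) + ((-8076 - 8851) + 4360) = ((-1 + 10) - 20810) + ((-8076 - 8851) + 4360) = (9 - 20810) + (-16927 + 4360) = -20801 - 12567 = -33368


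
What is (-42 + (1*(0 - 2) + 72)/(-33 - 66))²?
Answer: 17875984/9801 ≈ 1823.9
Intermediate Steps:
(-42 + (1*(0 - 2) + 72)/(-33 - 66))² = (-42 + (1*(-2) + 72)/(-99))² = (-42 + (-2 + 72)*(-1/99))² = (-42 + 70*(-1/99))² = (-42 - 70/99)² = (-4228/99)² = 17875984/9801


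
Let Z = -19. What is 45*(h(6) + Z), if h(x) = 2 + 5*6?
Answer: 585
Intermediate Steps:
h(x) = 32 (h(x) = 2 + 30 = 32)
45*(h(6) + Z) = 45*(32 - 19) = 45*13 = 585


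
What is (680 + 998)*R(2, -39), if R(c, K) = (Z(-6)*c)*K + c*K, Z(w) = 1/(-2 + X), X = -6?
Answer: -229047/2 ≈ -1.1452e+5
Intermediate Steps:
Z(w) = -⅛ (Z(w) = 1/(-2 - 6) = 1/(-8) = -⅛)
R(c, K) = 7*K*c/8 (R(c, K) = (-c/8)*K + c*K = -K*c/8 + K*c = 7*K*c/8)
(680 + 998)*R(2, -39) = (680 + 998)*((7/8)*(-39)*2) = 1678*(-273/4) = -229047/2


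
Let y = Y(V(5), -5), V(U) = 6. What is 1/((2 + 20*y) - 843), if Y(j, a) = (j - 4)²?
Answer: -1/761 ≈ -0.0013141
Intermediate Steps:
Y(j, a) = (-4 + j)²
y = 4 (y = (-4 + 6)² = 2² = 4)
1/((2 + 20*y) - 843) = 1/((2 + 20*4) - 843) = 1/((2 + 80) - 843) = 1/(82 - 843) = 1/(-761) = -1/761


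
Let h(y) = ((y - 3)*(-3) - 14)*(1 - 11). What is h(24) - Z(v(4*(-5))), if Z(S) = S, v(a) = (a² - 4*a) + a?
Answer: 310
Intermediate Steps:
h(y) = 50 + 30*y (h(y) = ((-3 + y)*(-3) - 14)*(-10) = ((9 - 3*y) - 14)*(-10) = (-5 - 3*y)*(-10) = 50 + 30*y)
v(a) = a² - 3*a
h(24) - Z(v(4*(-5))) = (50 + 30*24) - 4*(-5)*(-3 + 4*(-5)) = (50 + 720) - (-20)*(-3 - 20) = 770 - (-20)*(-23) = 770 - 1*460 = 770 - 460 = 310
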